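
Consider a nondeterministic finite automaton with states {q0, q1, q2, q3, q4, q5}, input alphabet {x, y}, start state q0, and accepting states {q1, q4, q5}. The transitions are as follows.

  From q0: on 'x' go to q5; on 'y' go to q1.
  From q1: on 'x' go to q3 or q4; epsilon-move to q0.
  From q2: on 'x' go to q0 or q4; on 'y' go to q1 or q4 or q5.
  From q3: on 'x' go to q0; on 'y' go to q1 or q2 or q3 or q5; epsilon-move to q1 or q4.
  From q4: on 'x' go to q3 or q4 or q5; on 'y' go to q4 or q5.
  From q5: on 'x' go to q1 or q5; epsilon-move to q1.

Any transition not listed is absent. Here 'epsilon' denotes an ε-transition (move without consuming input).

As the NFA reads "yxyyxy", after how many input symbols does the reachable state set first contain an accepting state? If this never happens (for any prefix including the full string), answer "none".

Start in {q0}.
Read 'y': {q0} → {q0, q1}.
None of the earlier sets intersect F, but {q0, q1} does.

1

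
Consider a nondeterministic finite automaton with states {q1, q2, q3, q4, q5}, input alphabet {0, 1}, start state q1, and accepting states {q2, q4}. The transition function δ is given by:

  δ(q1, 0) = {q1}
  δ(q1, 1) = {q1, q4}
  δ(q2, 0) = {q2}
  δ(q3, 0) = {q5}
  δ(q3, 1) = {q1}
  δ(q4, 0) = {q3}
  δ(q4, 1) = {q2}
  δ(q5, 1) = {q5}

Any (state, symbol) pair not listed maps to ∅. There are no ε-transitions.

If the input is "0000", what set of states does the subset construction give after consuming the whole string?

Start in {q1}.
Read '0': {q1} → {q1}.
Read '0': {q1} → {q1}.
Read '0': {q1} → {q1}.
Read '0': {q1} → {q1}.

{q1}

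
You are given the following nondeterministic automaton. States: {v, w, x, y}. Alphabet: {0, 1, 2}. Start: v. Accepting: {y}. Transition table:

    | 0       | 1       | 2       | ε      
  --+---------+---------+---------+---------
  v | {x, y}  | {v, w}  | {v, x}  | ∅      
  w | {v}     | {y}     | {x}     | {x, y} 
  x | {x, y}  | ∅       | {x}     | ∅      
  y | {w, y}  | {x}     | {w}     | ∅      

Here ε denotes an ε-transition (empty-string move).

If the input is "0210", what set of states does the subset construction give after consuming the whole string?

{w, x, y}

Start in {v}.
Read '0': {v} → {x, y}.
Read '2': {x, y} → {w, x, y}.
Read '1': {w, x, y} → {x, y}.
Read '0': {x, y} → {w, x, y}.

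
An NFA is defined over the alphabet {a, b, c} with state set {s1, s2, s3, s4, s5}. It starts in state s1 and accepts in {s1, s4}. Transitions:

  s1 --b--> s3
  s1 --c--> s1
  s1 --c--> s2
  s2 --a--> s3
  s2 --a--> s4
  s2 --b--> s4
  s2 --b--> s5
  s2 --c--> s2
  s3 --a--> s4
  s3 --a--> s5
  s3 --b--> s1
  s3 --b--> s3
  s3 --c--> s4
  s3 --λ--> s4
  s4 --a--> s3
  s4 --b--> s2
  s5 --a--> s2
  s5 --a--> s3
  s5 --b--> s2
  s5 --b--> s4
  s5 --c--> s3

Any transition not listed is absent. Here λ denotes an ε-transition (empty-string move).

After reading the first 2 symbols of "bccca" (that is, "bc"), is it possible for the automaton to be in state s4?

Start in {s1}.
Read 'b': s1→{s3}; union {s3}; ε-closure = {s3, s4}.
Read 'c': s3→{s4}, s4→∅; now {s4}.
State s4 is in {s4}.

Yes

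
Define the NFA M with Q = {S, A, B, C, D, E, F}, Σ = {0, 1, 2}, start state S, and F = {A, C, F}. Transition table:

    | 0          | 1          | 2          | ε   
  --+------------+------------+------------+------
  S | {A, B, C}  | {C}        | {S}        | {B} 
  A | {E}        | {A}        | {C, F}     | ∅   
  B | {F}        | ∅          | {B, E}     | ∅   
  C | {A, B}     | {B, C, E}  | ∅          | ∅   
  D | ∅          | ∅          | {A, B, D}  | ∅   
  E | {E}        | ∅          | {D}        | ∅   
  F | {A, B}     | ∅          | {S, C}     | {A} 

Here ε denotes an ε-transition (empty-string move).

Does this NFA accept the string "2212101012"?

No

Start: ε-closure({S}) = {S, B}.
Read '2': {S, B} → {S, B, E}.
Read '2': {S, B, E} → {S, B, D, E}.
Read '1': {S, B, D, E} → {C}.
Read '2': {C} → ∅.
The set is empty and remains empty for the remaining 6 symbols.
The final set ∅ contains no accepting state.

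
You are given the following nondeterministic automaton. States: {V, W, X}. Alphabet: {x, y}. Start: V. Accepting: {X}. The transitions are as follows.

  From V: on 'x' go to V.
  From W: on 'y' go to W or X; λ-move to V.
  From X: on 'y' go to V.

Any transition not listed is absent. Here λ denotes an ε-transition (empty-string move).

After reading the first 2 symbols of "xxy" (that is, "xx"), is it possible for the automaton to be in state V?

Yes

Start in {V}.
Read 'x': V→{V}; now {V}.
Read 'x': V→{V}; now {V}.
State V is in {V}.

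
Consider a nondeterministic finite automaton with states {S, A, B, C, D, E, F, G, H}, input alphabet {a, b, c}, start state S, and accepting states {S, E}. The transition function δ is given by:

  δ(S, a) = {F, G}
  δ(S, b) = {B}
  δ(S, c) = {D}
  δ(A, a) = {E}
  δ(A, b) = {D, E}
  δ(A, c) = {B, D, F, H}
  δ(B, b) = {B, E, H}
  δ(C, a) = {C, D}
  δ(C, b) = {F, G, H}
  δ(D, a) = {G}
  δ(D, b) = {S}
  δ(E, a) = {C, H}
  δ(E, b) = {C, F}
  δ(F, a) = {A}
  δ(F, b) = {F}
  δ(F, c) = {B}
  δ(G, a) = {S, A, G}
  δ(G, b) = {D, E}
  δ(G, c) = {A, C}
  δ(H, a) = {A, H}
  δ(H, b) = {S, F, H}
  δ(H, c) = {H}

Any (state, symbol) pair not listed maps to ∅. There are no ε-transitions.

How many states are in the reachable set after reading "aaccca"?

Start in {S}.
Read 'a': S→{F, G}; now {F, G}.
Read 'a': F→{A}, G→{S, A, G}; now {S, A, G}.
Read 'c': S→{D}, A→{B, D, F, H}, G→{A, C}; now {A, B, C, D, F, H}.
Read 'c': A→{B, D, F, H}, B→∅, C→∅, D→∅, F→{B}, H→{H}; now {B, D, F, H}.
Read 'c': B→∅, D→∅, F→{B}, H→{H}; now {B, H}.
Read 'a': B→∅, H→{A, H}; now {A, H}.
That set has 2 states.

2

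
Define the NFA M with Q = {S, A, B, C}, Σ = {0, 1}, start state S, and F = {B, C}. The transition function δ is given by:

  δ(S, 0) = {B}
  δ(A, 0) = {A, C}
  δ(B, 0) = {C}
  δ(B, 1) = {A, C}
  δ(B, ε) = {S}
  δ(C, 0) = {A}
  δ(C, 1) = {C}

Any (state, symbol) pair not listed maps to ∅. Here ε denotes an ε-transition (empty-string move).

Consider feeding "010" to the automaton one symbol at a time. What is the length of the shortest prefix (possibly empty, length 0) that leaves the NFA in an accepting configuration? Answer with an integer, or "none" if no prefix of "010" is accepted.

1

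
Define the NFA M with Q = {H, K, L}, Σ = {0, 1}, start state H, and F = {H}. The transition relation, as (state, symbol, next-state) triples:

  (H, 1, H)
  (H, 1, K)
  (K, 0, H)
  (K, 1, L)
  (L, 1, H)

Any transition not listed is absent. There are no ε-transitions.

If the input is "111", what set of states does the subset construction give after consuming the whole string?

Start in {H}.
Read '1': {H} → {H, K}.
Read '1': {H, K} → {H, K, L}.
Read '1': {H, K, L} → {H, K, L}.

{H, K, L}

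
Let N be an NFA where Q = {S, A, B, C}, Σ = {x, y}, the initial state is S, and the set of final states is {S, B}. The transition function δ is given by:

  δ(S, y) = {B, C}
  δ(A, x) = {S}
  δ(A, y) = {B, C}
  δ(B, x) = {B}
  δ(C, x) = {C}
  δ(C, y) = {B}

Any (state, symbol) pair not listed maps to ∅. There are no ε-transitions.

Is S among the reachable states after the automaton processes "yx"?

Start in {S}.
Read 'y': {S} → {B, C}.
Read 'x': {B, C} → {B, C}.
State S is not in {B, C}.

No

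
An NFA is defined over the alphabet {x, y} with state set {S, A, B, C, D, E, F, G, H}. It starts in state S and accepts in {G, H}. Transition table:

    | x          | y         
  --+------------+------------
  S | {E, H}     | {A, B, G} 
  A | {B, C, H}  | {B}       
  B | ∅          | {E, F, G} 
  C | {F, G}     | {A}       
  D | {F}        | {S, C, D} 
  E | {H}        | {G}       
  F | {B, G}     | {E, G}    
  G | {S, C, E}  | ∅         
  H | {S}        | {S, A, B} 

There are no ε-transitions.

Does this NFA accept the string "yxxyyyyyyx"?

No

Start in {S}.
Read 'y': {S} → {A, B, G}.
Read 'x': {A, B, G} → {S, B, C, E, H}.
Read 'x': {S, B, C, E, H} → {S, E, F, G, H}.
Read 'y': {S, E, F, G, H} → {S, A, B, E, G}.
Read 'y': {S, A, B, E, G} → {A, B, E, F, G}.
Read 'y': {A, B, E, F, G} → {B, E, F, G}.
Read 'y': {B, E, F, G} → {E, F, G}.
Read 'y': {E, F, G} → {E, G}.
Read 'y': {E, G} → {G}.
Read 'x': {G} → {S, C, E}.
The final set {S, C, E} contains no accepting state.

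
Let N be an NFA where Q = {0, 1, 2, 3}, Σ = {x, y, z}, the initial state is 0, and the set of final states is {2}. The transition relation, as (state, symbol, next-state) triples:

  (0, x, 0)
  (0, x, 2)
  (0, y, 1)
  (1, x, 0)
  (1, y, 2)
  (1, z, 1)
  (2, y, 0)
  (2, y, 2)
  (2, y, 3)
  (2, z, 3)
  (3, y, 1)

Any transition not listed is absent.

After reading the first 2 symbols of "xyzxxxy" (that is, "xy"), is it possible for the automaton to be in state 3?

Start in {0}.
Read 'x': {0} → {0, 2}.
Read 'y': {0, 2} → {0, 1, 2, 3}.
State 3 is in {0, 1, 2, 3}.

Yes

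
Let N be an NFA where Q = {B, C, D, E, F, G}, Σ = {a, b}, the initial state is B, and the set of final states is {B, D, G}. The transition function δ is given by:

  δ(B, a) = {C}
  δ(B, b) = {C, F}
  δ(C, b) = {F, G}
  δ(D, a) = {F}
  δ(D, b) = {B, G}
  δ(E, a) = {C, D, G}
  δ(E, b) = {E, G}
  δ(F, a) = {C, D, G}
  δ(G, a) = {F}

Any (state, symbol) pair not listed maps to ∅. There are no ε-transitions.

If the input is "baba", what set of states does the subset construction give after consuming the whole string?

{C, D, F, G}

Start in {B}.
Read 'b': B→{C, F}; now {C, F}.
Read 'a': C→∅, F→{C, D, G}; now {C, D, G}.
Read 'b': C→{F, G}, D→{B, G}, G→∅; now {B, F, G}.
Read 'a': B→{C}, F→{C, D, G}, G→{F}; now {C, D, F, G}.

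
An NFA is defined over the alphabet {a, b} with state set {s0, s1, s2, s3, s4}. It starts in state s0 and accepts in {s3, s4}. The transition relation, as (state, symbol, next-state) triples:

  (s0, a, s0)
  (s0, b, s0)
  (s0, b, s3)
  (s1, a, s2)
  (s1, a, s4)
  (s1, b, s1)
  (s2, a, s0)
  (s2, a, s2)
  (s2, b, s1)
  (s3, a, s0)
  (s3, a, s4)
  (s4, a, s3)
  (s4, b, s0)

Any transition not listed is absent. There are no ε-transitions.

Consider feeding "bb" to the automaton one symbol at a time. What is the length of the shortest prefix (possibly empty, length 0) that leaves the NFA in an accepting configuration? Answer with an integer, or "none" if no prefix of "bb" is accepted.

1

Start in {s0}.
Read 'b': {s0} → {s0, s3}.
None of the earlier sets intersect F, but {s0, s3} does.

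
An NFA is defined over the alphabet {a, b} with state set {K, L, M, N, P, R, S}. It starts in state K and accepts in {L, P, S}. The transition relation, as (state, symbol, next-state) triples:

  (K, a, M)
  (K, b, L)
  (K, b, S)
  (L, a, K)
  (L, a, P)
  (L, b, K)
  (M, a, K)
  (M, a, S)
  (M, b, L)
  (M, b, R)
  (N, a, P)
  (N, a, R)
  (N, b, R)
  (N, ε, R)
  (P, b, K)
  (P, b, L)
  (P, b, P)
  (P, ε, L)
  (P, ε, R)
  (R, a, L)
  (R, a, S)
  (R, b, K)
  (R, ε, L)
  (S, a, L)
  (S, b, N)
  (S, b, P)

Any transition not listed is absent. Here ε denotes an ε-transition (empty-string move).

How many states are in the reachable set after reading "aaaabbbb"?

6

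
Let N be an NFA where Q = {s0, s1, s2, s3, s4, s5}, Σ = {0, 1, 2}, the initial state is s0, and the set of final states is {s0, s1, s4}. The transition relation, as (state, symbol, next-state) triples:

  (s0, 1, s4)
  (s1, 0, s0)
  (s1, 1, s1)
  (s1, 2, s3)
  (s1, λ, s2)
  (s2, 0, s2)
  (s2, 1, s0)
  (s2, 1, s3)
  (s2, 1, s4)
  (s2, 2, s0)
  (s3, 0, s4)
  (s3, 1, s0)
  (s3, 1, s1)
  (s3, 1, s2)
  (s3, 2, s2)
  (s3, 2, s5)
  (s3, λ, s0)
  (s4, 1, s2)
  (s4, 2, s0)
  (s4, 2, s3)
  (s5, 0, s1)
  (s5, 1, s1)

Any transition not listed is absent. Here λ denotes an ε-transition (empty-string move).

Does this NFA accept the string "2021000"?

Start in {s0}.
Read '2': {s0} → ∅.
The set is empty and remains empty for the remaining 6 symbols.
The final set ∅ contains no accepting state.

No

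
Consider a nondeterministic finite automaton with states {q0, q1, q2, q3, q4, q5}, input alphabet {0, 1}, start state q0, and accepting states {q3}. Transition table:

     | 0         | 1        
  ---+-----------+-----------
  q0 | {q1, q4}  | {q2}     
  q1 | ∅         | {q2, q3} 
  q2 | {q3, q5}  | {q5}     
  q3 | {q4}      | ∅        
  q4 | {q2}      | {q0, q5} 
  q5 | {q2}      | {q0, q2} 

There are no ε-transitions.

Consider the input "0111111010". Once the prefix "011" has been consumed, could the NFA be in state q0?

Yes

Start in {q0}.
Read '0': q0→{q1, q4}; now {q1, q4}.
Read '1': q1→{q2, q3}, q4→{q0, q5}; now {q0, q2, q3, q5}.
Read '1': q0→{q2}, q2→{q5}, q3→∅, q5→{q0, q2}; now {q0, q2, q5}.
State q0 is in {q0, q2, q5}.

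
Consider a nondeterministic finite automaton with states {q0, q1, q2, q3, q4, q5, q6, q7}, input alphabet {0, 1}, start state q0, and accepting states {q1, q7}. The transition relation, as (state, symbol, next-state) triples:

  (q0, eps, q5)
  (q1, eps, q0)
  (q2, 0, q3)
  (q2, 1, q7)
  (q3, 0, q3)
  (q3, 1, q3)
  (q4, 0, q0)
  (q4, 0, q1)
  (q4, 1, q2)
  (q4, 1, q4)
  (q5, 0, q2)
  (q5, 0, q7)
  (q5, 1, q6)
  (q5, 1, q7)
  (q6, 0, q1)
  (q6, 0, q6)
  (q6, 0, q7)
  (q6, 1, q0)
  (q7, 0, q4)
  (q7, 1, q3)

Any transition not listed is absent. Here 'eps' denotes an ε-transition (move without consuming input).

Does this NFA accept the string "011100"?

No

Start: ε-closure({q0}) = {q0, q5}.
Read '0': q0→∅, q5→{q2, q7}; now {q2, q7}.
Read '1': q2→{q7}, q7→{q3}; now {q3, q7}.
Read '1': q3→{q3}, q7→{q3}; now {q3}.
Read '1': q3→{q3}; now {q3}.
Read '0': q3→{q3}; now {q3}.
Read '0': q3→{q3}; now {q3}.
The final set {q3} contains no accepting state.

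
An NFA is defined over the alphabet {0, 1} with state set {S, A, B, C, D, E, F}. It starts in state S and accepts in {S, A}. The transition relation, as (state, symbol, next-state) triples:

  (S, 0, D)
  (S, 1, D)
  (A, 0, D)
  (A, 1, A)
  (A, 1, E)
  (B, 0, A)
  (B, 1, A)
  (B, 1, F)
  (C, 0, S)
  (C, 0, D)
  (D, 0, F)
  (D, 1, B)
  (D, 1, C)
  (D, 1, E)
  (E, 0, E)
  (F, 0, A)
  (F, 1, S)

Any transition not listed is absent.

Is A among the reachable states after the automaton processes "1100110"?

Yes

Start in {S}.
Read '1': S→{D}; now {D}.
Read '1': D→{B, C, E}; now {B, C, E}.
Read '0': B→{A}, C→{S, D}, E→{E}; now {S, A, D, E}.
Read '0': S→{D}, A→{D}, D→{F}, E→{E}; now {D, E, F}.
Read '1': D→{B, C, E}, E→∅, F→{S}; now {S, B, C, E}.
Read '1': S→{D}, B→{A, F}, C→∅, E→∅; now {A, D, F}.
Read '0': A→{D}, D→{F}, F→{A}; now {A, D, F}.
State A is in {A, D, F}.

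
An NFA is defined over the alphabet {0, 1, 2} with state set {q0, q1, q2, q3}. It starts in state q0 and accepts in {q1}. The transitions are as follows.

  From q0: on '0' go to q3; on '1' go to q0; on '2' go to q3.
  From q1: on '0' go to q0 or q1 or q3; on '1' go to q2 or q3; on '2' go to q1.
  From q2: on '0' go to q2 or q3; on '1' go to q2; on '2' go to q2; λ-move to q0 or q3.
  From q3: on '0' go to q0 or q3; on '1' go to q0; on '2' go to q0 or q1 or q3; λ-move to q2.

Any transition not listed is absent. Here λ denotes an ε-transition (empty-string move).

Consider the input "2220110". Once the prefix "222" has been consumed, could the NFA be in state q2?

Start in {q0}.
Read '2': q0→{q3}; union {q3}; ε-closure = {q0, q2, q3}.
Read '2': q0→{q3}, q2→{q2}, q3→{q0, q1, q3}; now {q0, q1, q2, q3}.
Read '2': q0→{q3}, q1→{q1}, q2→{q2}, q3→{q0, q1, q3}; now {q0, q1, q2, q3}.
State q2 is in {q0, q1, q2, q3}.

Yes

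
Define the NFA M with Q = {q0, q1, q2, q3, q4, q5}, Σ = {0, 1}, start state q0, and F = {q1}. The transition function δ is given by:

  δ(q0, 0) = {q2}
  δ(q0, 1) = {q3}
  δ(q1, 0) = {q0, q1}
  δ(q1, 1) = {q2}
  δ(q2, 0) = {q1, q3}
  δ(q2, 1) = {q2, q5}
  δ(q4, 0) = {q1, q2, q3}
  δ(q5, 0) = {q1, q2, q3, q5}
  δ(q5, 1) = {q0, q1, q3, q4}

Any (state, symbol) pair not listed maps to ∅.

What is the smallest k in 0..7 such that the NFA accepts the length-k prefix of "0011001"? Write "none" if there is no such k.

2

Start in {q0}.
Read '0': {q0} → {q2}.
Read '0': {q2} → {q1, q3}.
None of the earlier sets intersect F, but {q1, q3} does.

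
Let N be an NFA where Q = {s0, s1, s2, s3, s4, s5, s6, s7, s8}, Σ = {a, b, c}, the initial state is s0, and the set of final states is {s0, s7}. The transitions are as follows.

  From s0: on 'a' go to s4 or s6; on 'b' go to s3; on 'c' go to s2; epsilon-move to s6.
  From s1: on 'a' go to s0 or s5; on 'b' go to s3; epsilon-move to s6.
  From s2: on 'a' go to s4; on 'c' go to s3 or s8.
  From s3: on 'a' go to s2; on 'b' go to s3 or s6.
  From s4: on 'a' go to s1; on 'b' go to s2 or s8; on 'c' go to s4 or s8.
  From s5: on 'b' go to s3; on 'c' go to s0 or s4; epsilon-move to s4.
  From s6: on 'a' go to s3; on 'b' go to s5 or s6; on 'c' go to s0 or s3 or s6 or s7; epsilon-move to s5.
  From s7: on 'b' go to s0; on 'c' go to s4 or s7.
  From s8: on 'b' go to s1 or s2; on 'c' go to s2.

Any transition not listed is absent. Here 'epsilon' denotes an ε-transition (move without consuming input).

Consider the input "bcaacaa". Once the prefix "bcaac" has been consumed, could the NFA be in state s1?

No

Start: ε-closure({s0}) = {s0, s4, s5, s6}.
Read 'b': s0→{s3}, s4→{s2, s8}, s5→{s3}, s6→{s5, s6}; union {s2, s3, s5, s6, s8}; ε-closure = {s2, s3, s4, s5, s6, s8}.
Read 'c': s2→{s3, s8}, s3→∅, s4→{s4, s8}, s5→{s0, s4}, s6→{s0, s3, s6, s7}, s8→{s2}; union {s0, s2, s3, s4, s6, s7, s8}; ε-closure = {s0, s2, s3, s4, s5, s6, s7, s8}.
Read 'a': s0→{s4, s6}, s2→{s4}, s3→{s2}, s4→{s1}, s5→∅, s6→{s3}, s7→∅, s8→∅; union {s1, s2, s3, s4, s6}; ε-closure = {s1, s2, s3, s4, s5, s6}.
Read 'a': s1→{s0, s5}, s2→{s4}, s3→{s2}, s4→{s1}, s5→∅, s6→{s3}; union {s0, s1, s2, s3, s4, s5}; ε-closure = {s0, s1, s2, s3, s4, s5, s6}.
Read 'c': s0→{s2}, s1→∅, s2→{s3, s8}, s3→∅, s4→{s4, s8}, s5→{s0, s4}, s6→{s0, s3, s6, s7}; union {s0, s2, s3, s4, s6, s7, s8}; ε-closure = {s0, s2, s3, s4, s5, s6, s7, s8}.
State s1 is not in {s0, s2, s3, s4, s5, s6, s7, s8}.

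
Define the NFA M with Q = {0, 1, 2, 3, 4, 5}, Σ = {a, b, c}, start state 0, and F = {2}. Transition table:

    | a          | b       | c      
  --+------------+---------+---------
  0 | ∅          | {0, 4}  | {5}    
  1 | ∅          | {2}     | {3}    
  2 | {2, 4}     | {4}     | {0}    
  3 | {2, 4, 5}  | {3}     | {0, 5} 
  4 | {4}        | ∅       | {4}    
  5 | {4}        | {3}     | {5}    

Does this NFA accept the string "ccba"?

Start in {0}.
Read 'c': 0→{5}; now {5}.
Read 'c': 5→{5}; now {5}.
Read 'b': 5→{3}; now {3}.
Read 'a': 3→{2, 4, 5}; now {2, 4, 5}.
The final set {2, 4, 5} contains the accepting state 2.

Yes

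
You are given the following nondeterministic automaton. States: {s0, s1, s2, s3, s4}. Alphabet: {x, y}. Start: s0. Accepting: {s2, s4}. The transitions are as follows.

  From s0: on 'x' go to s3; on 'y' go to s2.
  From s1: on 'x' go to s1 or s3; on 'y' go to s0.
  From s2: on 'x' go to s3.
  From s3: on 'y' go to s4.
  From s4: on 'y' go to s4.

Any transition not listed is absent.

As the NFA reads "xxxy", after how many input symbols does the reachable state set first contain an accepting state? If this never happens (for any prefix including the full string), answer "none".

Start in {s0}.
Read 'x': {s0} → {s3}.
Read 'x': {s3} → ∅.
The set is empty and remains empty for the remaining 2 symbols.
No reachable set along the way intersects F.

none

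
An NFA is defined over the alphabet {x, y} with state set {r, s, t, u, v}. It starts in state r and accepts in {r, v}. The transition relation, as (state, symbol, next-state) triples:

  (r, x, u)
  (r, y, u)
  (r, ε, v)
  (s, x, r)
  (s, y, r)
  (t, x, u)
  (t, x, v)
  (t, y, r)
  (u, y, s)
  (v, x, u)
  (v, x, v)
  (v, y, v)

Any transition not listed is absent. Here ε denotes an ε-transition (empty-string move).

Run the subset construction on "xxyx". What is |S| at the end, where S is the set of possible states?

Start: ε-closure({r}) = {r, v}.
Read 'x': {r, v} → {u, v}.
Read 'x': {u, v} → {u, v}.
Read 'y': {u, v} → {s, v}.
Read 'x': {s, v} → {r, u, v}.
That set has 3 states.

3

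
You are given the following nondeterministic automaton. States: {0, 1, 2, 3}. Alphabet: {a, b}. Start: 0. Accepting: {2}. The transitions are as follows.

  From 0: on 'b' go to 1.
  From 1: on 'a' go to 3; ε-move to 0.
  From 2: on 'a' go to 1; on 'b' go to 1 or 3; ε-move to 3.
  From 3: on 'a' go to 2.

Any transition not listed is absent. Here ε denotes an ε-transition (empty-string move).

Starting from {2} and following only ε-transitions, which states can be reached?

Begin with {2}.
ε-move 2 → 3; add 3.

{2, 3}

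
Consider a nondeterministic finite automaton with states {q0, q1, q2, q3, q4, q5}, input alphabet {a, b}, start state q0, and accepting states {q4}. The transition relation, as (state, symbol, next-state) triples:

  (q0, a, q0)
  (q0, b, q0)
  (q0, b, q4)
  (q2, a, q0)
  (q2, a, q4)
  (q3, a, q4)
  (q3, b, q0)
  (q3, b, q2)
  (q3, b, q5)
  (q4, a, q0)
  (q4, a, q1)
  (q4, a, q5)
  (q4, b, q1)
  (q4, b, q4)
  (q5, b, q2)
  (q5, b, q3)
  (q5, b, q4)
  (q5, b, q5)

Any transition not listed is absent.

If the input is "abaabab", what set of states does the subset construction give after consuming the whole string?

{q0, q2, q3, q4, q5}

Start in {q0}.
Read 'a': q0→{q0}; now {q0}.
Read 'b': q0→{q0, q4}; now {q0, q4}.
Read 'a': q0→{q0}, q4→{q0, q1, q5}; now {q0, q1, q5}.
Read 'a': q0→{q0}, q1→∅, q5→∅; now {q0}.
Read 'b': q0→{q0, q4}; now {q0, q4}.
Read 'a': q0→{q0}, q4→{q0, q1, q5}; now {q0, q1, q5}.
Read 'b': q0→{q0, q4}, q1→∅, q5→{q2, q3, q4, q5}; now {q0, q2, q3, q4, q5}.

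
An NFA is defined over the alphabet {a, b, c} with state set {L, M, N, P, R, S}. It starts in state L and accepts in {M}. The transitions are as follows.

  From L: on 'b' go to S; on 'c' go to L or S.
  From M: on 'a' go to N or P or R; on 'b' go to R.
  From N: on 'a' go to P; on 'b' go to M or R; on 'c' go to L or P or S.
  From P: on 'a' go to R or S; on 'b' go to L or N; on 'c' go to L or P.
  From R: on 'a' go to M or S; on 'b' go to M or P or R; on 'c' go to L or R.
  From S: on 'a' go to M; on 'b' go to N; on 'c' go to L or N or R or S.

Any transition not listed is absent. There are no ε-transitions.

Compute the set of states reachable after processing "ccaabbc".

{L, N, P, R, S}

Start in {L}.
Read 'c': L→{L, S}; now {L, S}.
Read 'c': L→{L, S}, S→{L, N, R, S}; now {L, N, R, S}.
Read 'a': L→∅, N→{P}, R→{M, S}, S→{M}; now {M, P, S}.
Read 'a': M→{N, P, R}, P→{R, S}, S→{M}; now {M, N, P, R, S}.
Read 'b': M→{R}, N→{M, R}, P→{L, N}, R→{M, P, R}, S→{N}; now {L, M, N, P, R}.
Read 'b': L→{S}, M→{R}, N→{M, R}, P→{L, N}, R→{M, P, R}; now {L, M, N, P, R, S}.
Read 'c': L→{L, S}, M→∅, N→{L, P, S}, P→{L, P}, R→{L, R}, S→{L, N, R, S}; now {L, N, P, R, S}.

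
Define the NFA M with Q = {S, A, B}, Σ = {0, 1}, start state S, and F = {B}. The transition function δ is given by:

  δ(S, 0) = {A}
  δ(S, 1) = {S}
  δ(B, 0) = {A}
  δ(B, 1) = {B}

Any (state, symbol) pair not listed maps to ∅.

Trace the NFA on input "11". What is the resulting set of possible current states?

{S}

Start in {S}.
Read '1': S→{S}; now {S}.
Read '1': S→{S}; now {S}.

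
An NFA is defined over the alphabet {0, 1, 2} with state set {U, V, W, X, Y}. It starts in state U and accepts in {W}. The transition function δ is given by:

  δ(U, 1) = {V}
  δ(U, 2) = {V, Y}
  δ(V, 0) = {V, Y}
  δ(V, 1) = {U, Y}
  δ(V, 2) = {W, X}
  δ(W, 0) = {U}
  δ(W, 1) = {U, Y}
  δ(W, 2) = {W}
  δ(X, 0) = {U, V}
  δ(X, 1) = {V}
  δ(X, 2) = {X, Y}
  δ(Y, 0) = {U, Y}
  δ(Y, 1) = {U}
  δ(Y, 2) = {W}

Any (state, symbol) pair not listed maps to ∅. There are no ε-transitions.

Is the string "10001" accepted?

Start in {U}.
Read '1': U→{V}; now {V}.
Read '0': V→{V, Y}; now {V, Y}.
Read '0': V→{V, Y}, Y→{U, Y}; now {U, V, Y}.
Read '0': U→∅, V→{V, Y}, Y→{U, Y}; now {U, V, Y}.
Read '1': U→{V}, V→{U, Y}, Y→{U}; now {U, V, Y}.
The final set {U, V, Y} contains no accepting state.

No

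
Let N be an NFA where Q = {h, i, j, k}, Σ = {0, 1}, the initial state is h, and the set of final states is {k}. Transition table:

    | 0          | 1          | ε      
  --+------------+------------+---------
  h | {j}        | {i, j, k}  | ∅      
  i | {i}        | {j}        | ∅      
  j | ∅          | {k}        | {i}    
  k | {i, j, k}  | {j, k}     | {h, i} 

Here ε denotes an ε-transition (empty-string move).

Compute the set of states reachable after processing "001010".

{i}

Start in {h}.
Read '0': {h} → {i, j}.
Read '0': {i, j} → {i}.
Read '1': {i} → {i, j}.
Read '0': {i, j} → {i}.
Read '1': {i} → {i, j}.
Read '0': {i, j} → {i}.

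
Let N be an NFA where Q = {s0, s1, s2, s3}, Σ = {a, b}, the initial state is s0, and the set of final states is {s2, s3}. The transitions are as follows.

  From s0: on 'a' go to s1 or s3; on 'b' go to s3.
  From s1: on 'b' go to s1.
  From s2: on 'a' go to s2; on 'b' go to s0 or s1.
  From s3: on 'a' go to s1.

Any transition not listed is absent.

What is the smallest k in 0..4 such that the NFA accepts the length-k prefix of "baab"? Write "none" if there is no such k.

1

Start in {s0}.
Read 'b': s0→{s3}; now {s3}.
None of the earlier sets intersect F, but {s3} does.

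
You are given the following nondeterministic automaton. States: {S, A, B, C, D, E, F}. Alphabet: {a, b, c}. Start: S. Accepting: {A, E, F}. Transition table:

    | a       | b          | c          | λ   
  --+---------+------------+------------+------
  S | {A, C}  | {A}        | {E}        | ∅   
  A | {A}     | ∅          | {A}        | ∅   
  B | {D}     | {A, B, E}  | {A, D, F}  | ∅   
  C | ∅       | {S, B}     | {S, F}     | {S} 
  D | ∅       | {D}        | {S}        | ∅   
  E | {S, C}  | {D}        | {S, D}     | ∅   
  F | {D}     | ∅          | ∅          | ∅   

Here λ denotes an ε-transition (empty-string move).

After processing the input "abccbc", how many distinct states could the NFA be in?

2

Start in {S}.
Read 'a': S→{A, C}; union {A, C}; ε-closure = {S, A, C}.
Read 'b': S→{A}, A→∅, C→{S, B}; now {S, A, B}.
Read 'c': S→{E}, A→{A}, B→{A, D, F}; now {A, D, E, F}.
Read 'c': A→{A}, D→{S}, E→{S, D}, F→∅; now {S, A, D}.
Read 'b': S→{A}, A→∅, D→{D}; now {A, D}.
Read 'c': A→{A}, D→{S}; now {S, A}.
That set has 2 states.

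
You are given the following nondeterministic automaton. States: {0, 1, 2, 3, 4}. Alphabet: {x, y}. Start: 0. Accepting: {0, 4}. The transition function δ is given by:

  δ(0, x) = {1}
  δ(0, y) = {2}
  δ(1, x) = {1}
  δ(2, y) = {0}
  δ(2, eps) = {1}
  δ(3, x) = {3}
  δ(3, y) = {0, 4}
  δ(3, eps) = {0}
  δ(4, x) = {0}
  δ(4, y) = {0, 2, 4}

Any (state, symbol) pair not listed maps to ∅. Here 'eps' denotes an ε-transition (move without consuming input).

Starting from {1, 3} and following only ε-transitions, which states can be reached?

Begin with {1, 3}.
ε-move 3 → 0; add 0.

{0, 1, 3}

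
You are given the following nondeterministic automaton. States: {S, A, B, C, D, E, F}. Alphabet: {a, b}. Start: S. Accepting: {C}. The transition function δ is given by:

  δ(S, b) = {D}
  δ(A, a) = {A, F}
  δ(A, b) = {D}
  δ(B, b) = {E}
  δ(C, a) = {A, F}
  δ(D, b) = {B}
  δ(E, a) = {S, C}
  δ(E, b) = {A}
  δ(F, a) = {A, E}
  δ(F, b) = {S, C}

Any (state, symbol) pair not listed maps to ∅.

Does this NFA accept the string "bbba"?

Start in {S}.
Read 'b': S→{D}; now {D}.
Read 'b': D→{B}; now {B}.
Read 'b': B→{E}; now {E}.
Read 'a': E→{S, C}; now {S, C}.
The final set {S, C} contains the accepting state C.

Yes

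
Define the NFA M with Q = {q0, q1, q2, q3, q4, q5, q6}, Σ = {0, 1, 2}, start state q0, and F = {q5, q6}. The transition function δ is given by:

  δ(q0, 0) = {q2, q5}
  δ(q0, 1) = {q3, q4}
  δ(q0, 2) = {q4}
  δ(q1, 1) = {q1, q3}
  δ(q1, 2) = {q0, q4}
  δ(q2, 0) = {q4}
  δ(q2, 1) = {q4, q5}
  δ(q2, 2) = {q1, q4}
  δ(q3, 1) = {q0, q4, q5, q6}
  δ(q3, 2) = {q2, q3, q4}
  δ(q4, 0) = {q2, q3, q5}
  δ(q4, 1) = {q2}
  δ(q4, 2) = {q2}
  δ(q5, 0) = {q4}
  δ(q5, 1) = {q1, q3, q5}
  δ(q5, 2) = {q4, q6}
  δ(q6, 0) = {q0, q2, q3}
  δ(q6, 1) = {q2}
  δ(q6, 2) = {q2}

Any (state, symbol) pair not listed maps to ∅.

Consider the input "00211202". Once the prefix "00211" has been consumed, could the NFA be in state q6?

Start in {q0}.
Read '0': {q0} → {q2, q5}.
Read '0': {q2, q5} → {q4}.
Read '2': {q4} → {q2}.
Read '1': {q2} → {q4, q5}.
Read '1': {q4, q5} → {q1, q2, q3, q5}.
State q6 is not in {q1, q2, q3, q5}.

No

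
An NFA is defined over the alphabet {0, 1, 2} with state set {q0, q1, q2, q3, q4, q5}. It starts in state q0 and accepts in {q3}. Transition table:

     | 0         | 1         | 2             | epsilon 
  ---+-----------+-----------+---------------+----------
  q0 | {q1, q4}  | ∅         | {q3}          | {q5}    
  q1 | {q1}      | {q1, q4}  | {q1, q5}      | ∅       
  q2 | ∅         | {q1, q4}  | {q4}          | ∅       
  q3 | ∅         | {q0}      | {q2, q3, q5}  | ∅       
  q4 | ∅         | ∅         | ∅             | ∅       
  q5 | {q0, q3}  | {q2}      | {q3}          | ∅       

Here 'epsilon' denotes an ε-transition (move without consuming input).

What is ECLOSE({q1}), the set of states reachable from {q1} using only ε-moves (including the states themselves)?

Begin with {q1}.
No ε-moves leave this set, so the closure equals the set itself.

{q1}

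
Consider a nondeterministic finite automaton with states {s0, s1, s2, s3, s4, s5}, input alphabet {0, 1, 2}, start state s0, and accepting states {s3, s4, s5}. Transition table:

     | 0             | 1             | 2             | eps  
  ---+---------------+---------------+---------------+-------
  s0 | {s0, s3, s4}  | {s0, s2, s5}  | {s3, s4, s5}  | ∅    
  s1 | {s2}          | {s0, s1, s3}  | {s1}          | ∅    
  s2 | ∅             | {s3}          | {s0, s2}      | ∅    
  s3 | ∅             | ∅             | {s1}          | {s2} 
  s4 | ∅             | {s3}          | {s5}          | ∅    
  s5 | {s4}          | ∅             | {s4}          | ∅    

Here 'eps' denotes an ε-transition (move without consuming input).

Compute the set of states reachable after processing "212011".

{s0, s2, s3, s5}

Start in {s0}.
Read '2': s0→{s3, s4, s5}; union {s3, s4, s5}; ε-closure = {s2, s3, s4, s5}.
Read '1': s2→{s3}, s3→∅, s4→{s3}, s5→∅; union {s3}; ε-closure = {s2, s3}.
Read '2': s2→{s0, s2}, s3→{s1}; now {s0, s1, s2}.
Read '0': s0→{s0, s3, s4}, s1→{s2}, s2→∅; now {s0, s2, s3, s4}.
Read '1': s0→{s0, s2, s5}, s2→{s3}, s3→∅, s4→{s3}; now {s0, s2, s3, s5}.
Read '1': s0→{s0, s2, s5}, s2→{s3}, s3→∅, s5→∅; now {s0, s2, s3, s5}.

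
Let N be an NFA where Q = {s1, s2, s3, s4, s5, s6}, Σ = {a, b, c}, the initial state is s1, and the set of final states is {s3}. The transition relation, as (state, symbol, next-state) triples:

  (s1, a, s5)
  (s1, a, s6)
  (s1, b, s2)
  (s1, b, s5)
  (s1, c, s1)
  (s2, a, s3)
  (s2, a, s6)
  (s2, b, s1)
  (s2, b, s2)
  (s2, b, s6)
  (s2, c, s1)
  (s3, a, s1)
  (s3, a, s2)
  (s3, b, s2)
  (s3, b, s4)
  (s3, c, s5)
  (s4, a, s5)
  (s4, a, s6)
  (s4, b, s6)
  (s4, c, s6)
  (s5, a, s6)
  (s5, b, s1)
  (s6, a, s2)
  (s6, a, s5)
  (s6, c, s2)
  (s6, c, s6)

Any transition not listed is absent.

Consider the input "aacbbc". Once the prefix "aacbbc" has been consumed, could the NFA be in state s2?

Start in {s1}.
Read 'a': s1→{s5, s6}; now {s5, s6}.
Read 'a': s5→{s6}, s6→{s2, s5}; now {s2, s5, s6}.
Read 'c': s2→{s1}, s5→∅, s6→{s2, s6}; now {s1, s2, s6}.
Read 'b': s1→{s2, s5}, s2→{s1, s2, s6}, s6→∅; now {s1, s2, s5, s6}.
Read 'b': s1→{s2, s5}, s2→{s1, s2, s6}, s5→{s1}, s6→∅; now {s1, s2, s5, s6}.
Read 'c': s1→{s1}, s2→{s1}, s5→∅, s6→{s2, s6}; now {s1, s2, s6}.
State s2 is in {s1, s2, s6}.

Yes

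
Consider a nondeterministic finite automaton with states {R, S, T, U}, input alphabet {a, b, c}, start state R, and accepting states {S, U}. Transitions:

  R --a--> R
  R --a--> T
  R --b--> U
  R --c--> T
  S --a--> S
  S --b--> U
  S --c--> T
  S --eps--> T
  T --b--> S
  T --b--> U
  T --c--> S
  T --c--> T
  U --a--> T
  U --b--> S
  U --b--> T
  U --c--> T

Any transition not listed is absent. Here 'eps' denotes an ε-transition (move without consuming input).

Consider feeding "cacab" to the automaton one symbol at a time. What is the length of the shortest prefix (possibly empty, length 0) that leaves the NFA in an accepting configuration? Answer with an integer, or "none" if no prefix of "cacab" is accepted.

Start in {R}.
Read 'c': R→{T}; now {T}.
Read 'a': T→∅; now ∅.
The set is empty and remains empty for the remaining 3 symbols.
No reachable set along the way intersects F.

none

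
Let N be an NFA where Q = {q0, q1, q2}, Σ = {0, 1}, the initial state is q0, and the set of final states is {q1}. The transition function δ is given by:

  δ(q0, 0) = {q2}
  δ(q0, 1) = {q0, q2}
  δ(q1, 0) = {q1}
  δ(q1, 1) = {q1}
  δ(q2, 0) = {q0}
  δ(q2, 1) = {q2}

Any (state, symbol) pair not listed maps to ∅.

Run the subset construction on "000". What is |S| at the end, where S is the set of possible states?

Start in {q0}.
Read '0': q0→{q2}; now {q2}.
Read '0': q2→{q0}; now {q0}.
Read '0': q0→{q2}; now {q2}.
That set has 1 state.

1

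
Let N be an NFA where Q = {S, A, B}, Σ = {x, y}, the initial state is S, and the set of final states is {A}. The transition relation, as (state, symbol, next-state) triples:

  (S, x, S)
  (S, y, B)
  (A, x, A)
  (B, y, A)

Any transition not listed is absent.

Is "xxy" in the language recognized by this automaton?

No

Start in {S}.
Read 'x': S→{S}; now {S}.
Read 'x': S→{S}; now {S}.
Read 'y': S→{B}; now {B}.
The final set {B} contains no accepting state.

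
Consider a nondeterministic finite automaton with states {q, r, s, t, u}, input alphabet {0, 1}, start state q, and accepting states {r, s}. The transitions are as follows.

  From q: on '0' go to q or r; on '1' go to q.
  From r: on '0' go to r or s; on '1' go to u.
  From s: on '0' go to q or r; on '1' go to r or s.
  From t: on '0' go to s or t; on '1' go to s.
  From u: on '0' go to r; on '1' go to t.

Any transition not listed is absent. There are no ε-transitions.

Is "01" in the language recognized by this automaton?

Start in {q}.
Read '0': q→{q, r}; now {q, r}.
Read '1': q→{q}, r→{u}; now {q, u}.
The final set {q, u} contains no accepting state.

No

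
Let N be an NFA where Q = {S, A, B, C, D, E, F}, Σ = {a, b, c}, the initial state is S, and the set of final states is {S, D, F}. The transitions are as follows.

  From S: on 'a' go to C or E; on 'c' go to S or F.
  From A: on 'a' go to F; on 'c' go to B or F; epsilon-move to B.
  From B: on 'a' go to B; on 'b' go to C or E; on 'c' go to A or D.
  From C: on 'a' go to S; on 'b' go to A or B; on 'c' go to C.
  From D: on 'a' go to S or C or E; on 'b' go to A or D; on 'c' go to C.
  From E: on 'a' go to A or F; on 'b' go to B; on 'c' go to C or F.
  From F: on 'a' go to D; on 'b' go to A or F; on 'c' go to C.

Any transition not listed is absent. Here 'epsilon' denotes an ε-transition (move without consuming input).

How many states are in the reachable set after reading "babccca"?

Start in {S}.
Read 'b': S→∅; now ∅.
The set is empty and remains empty for the remaining 6 symbols.
That set has 0 states.

0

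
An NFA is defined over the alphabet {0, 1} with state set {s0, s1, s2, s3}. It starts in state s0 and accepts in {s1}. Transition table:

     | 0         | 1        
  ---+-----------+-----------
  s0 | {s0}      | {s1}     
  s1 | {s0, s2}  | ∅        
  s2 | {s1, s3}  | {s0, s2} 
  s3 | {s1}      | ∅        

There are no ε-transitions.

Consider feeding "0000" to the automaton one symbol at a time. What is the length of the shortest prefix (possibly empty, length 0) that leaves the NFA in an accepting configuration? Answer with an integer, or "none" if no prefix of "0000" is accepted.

Start in {s0}.
Read '0': {s0} → {s0}.
Read '0': {s0} → {s0}.
Read '0': {s0} → {s0}.
Read '0': {s0} → {s0}.
No reachable set along the way intersects F.

none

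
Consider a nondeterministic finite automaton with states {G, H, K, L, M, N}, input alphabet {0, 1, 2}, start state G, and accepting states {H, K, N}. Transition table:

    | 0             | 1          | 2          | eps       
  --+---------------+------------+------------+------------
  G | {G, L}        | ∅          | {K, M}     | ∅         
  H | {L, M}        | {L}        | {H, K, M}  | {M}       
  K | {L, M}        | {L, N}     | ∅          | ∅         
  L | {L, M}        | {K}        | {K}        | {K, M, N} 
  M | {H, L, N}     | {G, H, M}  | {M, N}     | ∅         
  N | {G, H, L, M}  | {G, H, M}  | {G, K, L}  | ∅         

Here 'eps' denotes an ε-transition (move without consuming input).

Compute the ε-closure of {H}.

{H, M}

Begin with {H}.
ε-move H → M; add M.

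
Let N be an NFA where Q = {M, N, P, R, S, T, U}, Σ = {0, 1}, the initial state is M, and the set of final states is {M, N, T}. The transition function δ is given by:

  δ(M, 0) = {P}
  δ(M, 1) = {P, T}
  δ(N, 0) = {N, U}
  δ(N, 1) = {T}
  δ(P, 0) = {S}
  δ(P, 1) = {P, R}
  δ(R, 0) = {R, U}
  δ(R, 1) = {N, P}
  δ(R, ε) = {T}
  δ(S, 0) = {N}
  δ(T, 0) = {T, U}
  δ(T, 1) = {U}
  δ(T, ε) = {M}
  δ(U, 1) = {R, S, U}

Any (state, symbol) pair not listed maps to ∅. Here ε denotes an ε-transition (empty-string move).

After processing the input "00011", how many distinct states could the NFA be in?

Start in {M}.
Read '0': M→{P}; now {P}.
Read '0': P→{S}; now {S}.
Read '0': S→{N}; now {N}.
Read '1': N→{T}; union {T}; ε-closure = {M, T}.
Read '1': M→{P, T}, T→{U}; union {P, T, U}; ε-closure = {M, P, T, U}.
That set has 4 states.

4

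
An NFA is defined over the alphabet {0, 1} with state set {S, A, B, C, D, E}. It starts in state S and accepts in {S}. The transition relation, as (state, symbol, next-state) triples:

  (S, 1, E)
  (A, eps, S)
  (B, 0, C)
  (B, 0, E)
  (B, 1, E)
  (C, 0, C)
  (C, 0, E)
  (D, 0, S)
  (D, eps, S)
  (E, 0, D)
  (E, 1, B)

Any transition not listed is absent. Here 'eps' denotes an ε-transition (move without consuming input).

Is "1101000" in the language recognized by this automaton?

Start in {S}.
Read '1': {S} → {E}.
Read '1': {E} → {B}.
Read '0': {B} → {C, E}.
Read '1': {C, E} → {B}.
Read '0': {B} → {C, E}.
Read '0': {C, E} → {S, C, D, E}.
Read '0': {S, C, D, E} → {S, C, D, E}.
The final set {S, C, D, E} contains the accepting state S.

Yes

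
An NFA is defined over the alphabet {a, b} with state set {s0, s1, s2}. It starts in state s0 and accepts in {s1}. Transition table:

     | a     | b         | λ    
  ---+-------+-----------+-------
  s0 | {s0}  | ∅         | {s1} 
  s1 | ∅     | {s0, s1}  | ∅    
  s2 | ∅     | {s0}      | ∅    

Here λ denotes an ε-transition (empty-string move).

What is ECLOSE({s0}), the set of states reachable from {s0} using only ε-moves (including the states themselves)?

{s0, s1}

Begin with {s0}.
ε-move s0 → s1; add s1.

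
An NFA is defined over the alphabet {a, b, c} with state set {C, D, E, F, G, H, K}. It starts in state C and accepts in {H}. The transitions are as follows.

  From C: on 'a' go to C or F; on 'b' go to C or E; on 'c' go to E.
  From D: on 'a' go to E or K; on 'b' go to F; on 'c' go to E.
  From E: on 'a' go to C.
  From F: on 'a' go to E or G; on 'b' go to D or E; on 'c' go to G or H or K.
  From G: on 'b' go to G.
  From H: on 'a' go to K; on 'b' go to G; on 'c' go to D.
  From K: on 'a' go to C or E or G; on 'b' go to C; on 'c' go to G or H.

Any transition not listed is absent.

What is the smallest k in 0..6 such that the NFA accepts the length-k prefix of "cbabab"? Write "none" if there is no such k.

none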